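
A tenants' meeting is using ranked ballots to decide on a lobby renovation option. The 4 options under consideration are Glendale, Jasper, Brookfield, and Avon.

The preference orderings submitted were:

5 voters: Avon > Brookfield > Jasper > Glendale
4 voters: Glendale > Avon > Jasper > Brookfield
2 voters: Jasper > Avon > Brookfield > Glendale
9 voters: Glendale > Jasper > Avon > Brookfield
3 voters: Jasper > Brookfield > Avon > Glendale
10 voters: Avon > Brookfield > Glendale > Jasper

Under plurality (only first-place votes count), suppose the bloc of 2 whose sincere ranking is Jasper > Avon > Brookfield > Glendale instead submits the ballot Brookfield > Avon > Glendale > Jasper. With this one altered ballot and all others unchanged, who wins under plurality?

First-place totals with the altered ballot: Glendale 13, Jasper 3, Brookfield 2, Avon 15.
The winner is unchanged: still Avon.

Avon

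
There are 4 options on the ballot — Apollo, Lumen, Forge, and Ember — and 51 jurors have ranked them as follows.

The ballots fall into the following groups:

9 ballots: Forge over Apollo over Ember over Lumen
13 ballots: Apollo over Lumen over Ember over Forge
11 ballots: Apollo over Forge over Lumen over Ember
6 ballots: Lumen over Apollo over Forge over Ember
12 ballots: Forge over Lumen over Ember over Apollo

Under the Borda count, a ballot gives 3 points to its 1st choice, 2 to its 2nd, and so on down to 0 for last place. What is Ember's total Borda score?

34

Borda scores:
  Apollo: 9·2 + 13·3 + 11·3 + 6·2 + 12·0 = 102
  Lumen: 9·0 + 13·2 + 11·1 + 6·3 + 12·2 = 79
  Forge: 9·3 + 13·0 + 11·2 + 6·1 + 12·3 = 91
  Ember: 9·1 + 13·1 + 11·0 + 6·0 + 12·1 = 34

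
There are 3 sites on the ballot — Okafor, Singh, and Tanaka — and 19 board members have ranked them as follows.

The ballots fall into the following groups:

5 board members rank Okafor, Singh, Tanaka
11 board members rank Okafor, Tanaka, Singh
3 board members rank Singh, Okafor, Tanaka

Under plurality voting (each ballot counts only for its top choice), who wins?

Okafor

First-place vote totals:
  Okafor: 16
  Singh: 3
  Tanaka: 0
Okafor has the most first-place votes.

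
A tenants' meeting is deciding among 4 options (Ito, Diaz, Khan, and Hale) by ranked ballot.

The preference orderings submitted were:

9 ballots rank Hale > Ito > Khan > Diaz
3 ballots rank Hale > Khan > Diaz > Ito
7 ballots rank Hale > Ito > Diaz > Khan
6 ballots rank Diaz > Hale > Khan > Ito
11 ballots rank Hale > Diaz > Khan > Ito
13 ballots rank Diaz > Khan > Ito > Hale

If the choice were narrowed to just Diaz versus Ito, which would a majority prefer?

Diaz

Ballots ranking Diaz above Ito: 3+6+11+13 = 33.
Ballots ranking Ito above Diaz: 9+7 = 16.
Diaz wins the head-to-head, 33–16.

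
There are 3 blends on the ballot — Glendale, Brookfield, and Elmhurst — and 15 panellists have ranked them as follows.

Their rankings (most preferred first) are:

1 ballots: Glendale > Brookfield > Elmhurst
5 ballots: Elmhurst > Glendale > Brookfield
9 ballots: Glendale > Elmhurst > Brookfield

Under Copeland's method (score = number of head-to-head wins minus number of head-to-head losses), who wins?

Pairwise results:
  Glendale vs Brookfield: Glendale wins 15–0.
  Glendale vs Elmhurst: Glendale wins 10–5.
  Brookfield vs Elmhurst: Elmhurst wins 14–1.
Copeland scores (wins − losses):
  Glendale: 2 − 0 = 2
  Brookfield: 0 − 2 = -2
  Elmhurst: 1 − 1 = 0
Glendale has the best Copeland score.

Glendale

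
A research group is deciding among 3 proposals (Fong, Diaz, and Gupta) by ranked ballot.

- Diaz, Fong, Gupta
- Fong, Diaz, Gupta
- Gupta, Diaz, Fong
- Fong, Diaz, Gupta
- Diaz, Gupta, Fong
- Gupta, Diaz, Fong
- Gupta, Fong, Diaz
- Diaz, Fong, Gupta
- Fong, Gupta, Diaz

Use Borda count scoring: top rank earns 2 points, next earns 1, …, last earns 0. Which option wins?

Borda scores:
  Fong: 1 + 2 + 0 + 2 + 0 + 0 + 1 + 1 + 2 = 9
  Diaz: 2 + 1 + 1 + 1 + 2 + 1 + 0 + 2 + 0 = 10
  Gupta: 0 + 0 + 2 + 0 + 1 + 2 + 2 + 0 + 1 = 8
Diaz has the highest total.

Diaz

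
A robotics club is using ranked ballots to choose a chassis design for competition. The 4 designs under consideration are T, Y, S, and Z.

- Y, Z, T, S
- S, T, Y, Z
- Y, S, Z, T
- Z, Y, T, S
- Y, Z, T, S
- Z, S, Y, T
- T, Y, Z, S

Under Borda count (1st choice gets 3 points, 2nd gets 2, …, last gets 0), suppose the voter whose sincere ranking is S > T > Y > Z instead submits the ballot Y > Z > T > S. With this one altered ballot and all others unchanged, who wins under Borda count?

Borda totals with the altered ballot: T 7, Y 17, S 4, Z 14.
The winner is unchanged: still Y.

Y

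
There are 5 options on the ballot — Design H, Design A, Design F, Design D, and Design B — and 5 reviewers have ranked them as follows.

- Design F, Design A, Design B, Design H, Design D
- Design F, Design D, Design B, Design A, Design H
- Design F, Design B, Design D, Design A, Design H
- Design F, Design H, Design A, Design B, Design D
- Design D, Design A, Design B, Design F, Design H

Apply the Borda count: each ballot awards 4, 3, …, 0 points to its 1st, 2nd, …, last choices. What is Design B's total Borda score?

Borda scores:
  Design H: 1 + 0 + 0 + 3 + 0 = 4
  Design A: 3 + 1 + 1 + 2 + 3 = 10
  Design F: 4 + 4 + 4 + 4 + 1 = 17
  Design D: 0 + 3 + 2 + 0 + 4 = 9
  Design B: 2 + 2 + 3 + 1 + 2 = 10

10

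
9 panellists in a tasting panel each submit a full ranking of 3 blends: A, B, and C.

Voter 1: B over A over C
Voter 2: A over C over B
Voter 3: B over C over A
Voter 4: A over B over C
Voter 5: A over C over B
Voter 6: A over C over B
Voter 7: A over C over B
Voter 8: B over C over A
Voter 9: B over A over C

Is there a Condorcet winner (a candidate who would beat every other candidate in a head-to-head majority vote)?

Head-to-head results (9 voters total):
A vs B: A wins 5–4.
A vs C: A wins 7–2.
B vs C: B wins 5–4.
A beats each rival — B (5–4), C (7–2) — so A is the Condorcet winner.

Yes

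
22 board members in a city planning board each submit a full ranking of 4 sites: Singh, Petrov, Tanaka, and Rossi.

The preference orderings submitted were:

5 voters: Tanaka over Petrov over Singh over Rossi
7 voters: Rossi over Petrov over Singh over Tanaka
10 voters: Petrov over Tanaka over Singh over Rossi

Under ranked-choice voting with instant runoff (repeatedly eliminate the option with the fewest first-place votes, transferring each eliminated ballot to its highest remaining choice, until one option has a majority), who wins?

Petrov

Round 1: Petrov 10, Rossi 7, Tanaka 5, Singh 0. Singh has the fewest and is eliminated.
Round 2: Petrov 10, Rossi 7, Tanaka 5. Tanaka has the fewest and is eliminated.
Round 3: Petrov 15, Rossi 7. Petrov has a majority.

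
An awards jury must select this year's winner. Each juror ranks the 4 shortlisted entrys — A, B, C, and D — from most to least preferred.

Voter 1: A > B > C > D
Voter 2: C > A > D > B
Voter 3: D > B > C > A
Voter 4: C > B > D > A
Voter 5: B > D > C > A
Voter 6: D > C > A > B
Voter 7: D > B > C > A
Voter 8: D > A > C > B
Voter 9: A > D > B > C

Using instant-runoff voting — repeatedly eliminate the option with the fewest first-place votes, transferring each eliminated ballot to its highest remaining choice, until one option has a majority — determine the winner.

Round 1: D 4, A 2, C 2, B 1. B has the fewest and is eliminated.
Round 2: D 5, A 2, C 2. D has a majority.

D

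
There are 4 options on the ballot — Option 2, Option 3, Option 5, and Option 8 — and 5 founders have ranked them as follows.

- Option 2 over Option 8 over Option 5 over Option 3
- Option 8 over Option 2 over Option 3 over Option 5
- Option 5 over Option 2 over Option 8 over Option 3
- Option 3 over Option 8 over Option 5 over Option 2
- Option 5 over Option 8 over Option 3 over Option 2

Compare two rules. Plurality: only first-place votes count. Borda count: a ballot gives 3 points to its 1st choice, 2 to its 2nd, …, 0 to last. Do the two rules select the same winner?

Plurality first-place counts: Option 2 1, Option 3 1, Option 5 2, Option 8 1 → Option 5.
Borda totals: Option 2 7, Option 3 5, Option 5 8, Option 8 10 → Option 8.
The two rules disagree: plurality picks Option 5, Borda picks Option 8.

No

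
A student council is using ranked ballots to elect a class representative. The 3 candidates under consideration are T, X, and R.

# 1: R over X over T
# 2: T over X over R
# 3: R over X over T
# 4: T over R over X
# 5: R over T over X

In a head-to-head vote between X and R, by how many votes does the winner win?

3

Ballots ranking X above R: 1.
Ballots ranking R above X: 4.
R wins 4–1, a margin of 3.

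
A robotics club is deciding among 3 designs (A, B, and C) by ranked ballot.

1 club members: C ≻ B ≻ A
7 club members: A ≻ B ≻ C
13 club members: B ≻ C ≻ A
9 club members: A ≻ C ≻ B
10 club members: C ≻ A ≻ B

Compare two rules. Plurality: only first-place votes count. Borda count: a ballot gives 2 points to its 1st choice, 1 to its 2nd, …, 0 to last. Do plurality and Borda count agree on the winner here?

Plurality first-place counts: A 16, B 13, C 11 → A.
Borda totals: A 42, B 34, C 44 → C.
The two rules disagree: plurality picks A, Borda picks C.

No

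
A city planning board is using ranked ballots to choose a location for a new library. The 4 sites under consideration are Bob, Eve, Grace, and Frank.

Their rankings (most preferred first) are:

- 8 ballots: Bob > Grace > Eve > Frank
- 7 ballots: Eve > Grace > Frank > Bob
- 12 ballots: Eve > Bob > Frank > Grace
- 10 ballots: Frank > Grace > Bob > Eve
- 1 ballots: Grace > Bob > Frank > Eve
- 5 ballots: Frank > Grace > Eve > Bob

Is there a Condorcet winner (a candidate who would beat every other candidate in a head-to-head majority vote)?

Head-to-head results (43 voters total):
Bob vs Eve: Eve wins 24–19.
Bob vs Grace: Grace wins 23–20.
Bob vs Frank: Frank wins 22–21.
Eve vs Grace: Grace wins 24–19.
Eve vs Frank: Eve wins 27–16.
Grace vs Frank: Frank wins 27–16.
No candidate beats all others: Eve beats Frank beats Grace beats Eve, a majority cycle.

No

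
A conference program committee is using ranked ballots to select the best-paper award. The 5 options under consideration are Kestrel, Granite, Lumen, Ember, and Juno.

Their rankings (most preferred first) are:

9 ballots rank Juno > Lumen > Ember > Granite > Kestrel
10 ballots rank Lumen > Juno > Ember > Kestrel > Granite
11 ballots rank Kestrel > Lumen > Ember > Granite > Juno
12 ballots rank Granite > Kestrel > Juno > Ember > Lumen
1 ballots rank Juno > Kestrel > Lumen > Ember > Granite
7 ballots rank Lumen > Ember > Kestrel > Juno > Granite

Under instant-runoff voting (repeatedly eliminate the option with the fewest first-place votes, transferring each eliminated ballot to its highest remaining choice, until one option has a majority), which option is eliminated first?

Round 1: Lumen 17, Granite 12, Kestrel 11, Juno 10, Ember 0. Ember has the fewest and is eliminated.
Round 2: Lumen 17, Granite 12, Kestrel 11, Juno 10. Juno has the fewest and is eliminated.
Round 3: Lumen 26, Kestrel 12, Granite 12. Lumen has a majority.

Ember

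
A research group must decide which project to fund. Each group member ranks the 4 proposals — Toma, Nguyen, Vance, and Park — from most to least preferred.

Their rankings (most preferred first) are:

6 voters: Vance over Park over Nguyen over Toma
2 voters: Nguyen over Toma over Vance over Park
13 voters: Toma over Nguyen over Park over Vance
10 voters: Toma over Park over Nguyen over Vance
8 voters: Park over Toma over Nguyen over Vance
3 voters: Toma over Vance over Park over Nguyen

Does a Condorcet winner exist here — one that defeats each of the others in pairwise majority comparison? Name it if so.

Toma

Head-to-head results (42 voters total):
Toma vs Nguyen: Toma wins 34–8.
Toma vs Vance: Toma wins 36–6.
Toma vs Park: Toma wins 28–14.
Nguyen vs Vance: Nguyen wins 33–9.
Nguyen vs Park: Park wins 27–15.
Vance vs Park: Park wins 31–11.
Toma beats each rival — Nguyen (34–8), Vance (36–6), Park (28–14) — so Toma is the Condorcet winner.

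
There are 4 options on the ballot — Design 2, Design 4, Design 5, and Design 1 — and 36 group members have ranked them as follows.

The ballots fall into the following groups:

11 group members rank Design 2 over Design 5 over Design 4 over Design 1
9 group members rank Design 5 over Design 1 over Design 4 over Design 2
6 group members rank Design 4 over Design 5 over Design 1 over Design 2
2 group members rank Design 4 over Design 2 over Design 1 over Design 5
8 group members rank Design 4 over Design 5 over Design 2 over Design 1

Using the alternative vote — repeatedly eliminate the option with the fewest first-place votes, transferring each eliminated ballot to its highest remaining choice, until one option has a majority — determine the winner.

Design 4

Round 1: Design 4 16, Design 2 11, Design 5 9, Design 1 0. Design 1 has the fewest and is eliminated.
Round 2: Design 4 16, Design 2 11, Design 5 9. Design 5 has the fewest and is eliminated.
Round 3: Design 4 25, Design 2 11. Design 4 has a majority.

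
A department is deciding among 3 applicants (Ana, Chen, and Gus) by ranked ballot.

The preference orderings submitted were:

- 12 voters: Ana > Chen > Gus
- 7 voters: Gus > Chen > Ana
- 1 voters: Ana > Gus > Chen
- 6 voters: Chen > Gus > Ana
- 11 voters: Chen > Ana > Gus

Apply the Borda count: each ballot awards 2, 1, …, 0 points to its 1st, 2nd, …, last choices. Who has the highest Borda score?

Chen

Borda scores:
  Ana: 12·2 + 7·0 + 2 + 6·0 + 11·1 = 37
  Chen: 12·1 + 7·1 + 0 + 6·2 + 11·2 = 53
  Gus: 12·0 + 7·2 + 1 + 6·1 + 11·0 = 21
Chen has the highest total.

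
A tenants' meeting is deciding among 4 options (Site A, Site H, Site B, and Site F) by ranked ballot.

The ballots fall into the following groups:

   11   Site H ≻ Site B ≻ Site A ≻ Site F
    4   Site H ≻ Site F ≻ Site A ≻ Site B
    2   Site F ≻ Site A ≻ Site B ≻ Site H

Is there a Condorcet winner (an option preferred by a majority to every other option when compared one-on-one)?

Head-to-head results (17 voters total):
Site A vs Site H: Site H wins 15–2.
Site A vs Site B: Site B wins 11–6.
Site A vs Site F: Site A wins 11–6.
Site H vs Site B: Site H wins 15–2.
Site H vs Site F: Site H wins 15–2.
Site B vs Site F: Site B wins 11–6.
Site H beats each rival — Site A (15–2), Site B (15–2), Site F (15–2) — so Site H is the Condorcet winner.

Yes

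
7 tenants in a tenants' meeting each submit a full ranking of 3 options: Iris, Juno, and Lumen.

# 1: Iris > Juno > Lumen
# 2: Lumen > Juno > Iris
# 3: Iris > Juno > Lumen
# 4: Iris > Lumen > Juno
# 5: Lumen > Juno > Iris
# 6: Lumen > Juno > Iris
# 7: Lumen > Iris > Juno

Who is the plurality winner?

Lumen

First-place vote totals:
  Iris: 3
  Juno: 0
  Lumen: 4
Lumen has the most first-place votes.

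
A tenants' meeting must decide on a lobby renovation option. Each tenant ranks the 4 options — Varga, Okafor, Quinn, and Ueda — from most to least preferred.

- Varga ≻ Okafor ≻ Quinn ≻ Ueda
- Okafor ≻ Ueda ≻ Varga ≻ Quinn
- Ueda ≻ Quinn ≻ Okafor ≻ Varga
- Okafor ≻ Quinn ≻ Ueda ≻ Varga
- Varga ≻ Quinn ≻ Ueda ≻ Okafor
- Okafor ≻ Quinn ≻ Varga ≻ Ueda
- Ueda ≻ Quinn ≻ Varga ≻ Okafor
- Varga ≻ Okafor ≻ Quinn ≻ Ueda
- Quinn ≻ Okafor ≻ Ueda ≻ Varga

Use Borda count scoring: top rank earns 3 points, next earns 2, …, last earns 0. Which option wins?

Borda scores:
  Varga: 3 + 1 + 0 + 0 + 3 + 1 + 1 + 3 + 0 = 12
  Okafor: 2 + 3 + 1 + 3 + 0 + 3 + 0 + 2 + 2 = 16
  Quinn: 1 + 0 + 2 + 2 + 2 + 2 + 2 + 1 + 3 = 15
  Ueda: 0 + 2 + 3 + 1 + 1 + 0 + 3 + 0 + 1 = 11
Okafor has the highest total.

Okafor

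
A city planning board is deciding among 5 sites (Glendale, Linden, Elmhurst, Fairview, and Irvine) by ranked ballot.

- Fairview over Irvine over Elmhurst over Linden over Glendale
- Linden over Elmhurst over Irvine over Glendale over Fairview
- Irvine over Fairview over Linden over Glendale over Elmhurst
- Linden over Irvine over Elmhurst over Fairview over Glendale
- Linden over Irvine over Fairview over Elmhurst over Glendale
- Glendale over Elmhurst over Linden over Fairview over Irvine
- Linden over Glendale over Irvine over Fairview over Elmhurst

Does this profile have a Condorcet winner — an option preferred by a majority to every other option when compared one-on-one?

Head-to-head results (7 voters total):
Glendale vs Linden: Linden wins 6–1.
Glendale vs Elmhurst: Elmhurst wins 4–3.
Glendale vs Fairview: Fairview wins 4–3.
Glendale vs Irvine: Irvine wins 5–2.
Linden vs Elmhurst: Linden wins 5–2.
Linden vs Fairview: Linden wins 5–2.
Linden vs Irvine: Linden wins 5–2.
Elmhurst vs Fairview: Fairview wins 4–3.
Elmhurst vs Irvine: Irvine wins 5–2.
Fairview vs Irvine: Irvine wins 5–2.
Linden beats each rival — Glendale (6–1), Elmhurst (5–2), Fairview (5–2), Irvine (5–2) — so Linden is the Condorcet winner.

Yes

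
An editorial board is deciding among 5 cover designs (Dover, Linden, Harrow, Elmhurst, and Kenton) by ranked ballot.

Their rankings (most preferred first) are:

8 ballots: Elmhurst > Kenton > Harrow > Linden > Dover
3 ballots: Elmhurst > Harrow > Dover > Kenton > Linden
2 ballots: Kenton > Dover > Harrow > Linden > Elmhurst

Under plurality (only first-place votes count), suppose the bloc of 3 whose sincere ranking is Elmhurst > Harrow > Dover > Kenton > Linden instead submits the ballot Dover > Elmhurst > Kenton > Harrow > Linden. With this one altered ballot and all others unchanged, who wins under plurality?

Elmhurst

First-place totals with the altered ballot: Dover 3, Linden 0, Harrow 0, Elmhurst 8, Kenton 2.
The winner is unchanged: still Elmhurst.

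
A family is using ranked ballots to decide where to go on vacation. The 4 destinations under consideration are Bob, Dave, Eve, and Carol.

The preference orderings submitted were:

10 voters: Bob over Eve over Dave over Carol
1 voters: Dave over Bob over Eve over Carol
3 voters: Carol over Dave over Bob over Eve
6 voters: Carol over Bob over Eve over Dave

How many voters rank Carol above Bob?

9

Ballots ranking Carol above Bob: 3+6 = 9.
Ballots ranking Bob above Carol: 10+1 = 11.
So 9 of 20 voters prefer Carol to Bob.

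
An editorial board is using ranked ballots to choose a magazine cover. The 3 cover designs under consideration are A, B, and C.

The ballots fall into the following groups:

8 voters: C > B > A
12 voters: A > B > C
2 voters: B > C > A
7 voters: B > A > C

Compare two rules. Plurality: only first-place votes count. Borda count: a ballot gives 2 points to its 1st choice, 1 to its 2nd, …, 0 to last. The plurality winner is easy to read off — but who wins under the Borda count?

Plurality first-place counts: A 12, B 9, C 8 → A.
Borda totals: A 31, B 38, C 18 → B.

B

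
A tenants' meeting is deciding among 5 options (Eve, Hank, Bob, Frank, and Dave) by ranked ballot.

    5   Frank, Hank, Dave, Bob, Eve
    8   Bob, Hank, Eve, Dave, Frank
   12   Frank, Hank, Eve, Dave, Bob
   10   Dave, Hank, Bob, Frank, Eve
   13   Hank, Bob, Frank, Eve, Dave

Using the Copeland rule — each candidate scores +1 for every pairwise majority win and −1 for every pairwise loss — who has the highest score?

Pairwise results:
  Eve vs Hank: Hank wins 48–0.
  Eve vs Bob: Bob wins 36–12.
  Eve vs Frank: Frank wins 40–8.
  Eve vs Dave: Eve wins 33–15.
  Hank vs Bob: Hank wins 40–8.
  Hank vs Frank: Hank wins 31–17.
  Hank vs Dave: Hank wins 38–10.
  Bob vs Frank: Bob wins 31–17.
  Bob vs Dave: Dave wins 27–21.
  Frank vs Dave: Frank wins 30–18.
Copeland scores (wins − losses):
  Eve: 1 − 3 = -2
  Hank: 4 − 0 = 4
  Bob: 2 − 2 = 0
  Frank: 2 − 2 = 0
  Dave: 1 − 3 = -2
Hank has the best Copeland score.

Hank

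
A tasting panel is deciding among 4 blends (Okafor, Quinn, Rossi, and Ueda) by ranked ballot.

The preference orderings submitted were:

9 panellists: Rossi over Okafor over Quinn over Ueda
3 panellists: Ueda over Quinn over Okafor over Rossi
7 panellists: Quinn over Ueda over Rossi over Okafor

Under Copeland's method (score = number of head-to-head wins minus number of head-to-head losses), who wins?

Pairwise results:
  Okafor vs Quinn: Quinn wins 10–9.
  Okafor vs Rossi: Rossi wins 16–3.
  Okafor vs Ueda: Ueda wins 10–9.
  Quinn vs Rossi: Quinn wins 10–9.
  Quinn vs Ueda: Quinn wins 16–3.
  Rossi vs Ueda: Ueda wins 10–9.
Copeland scores (wins − losses):
  Okafor: 0 − 3 = -3
  Quinn: 3 − 0 = 3
  Rossi: 1 − 2 = -1
  Ueda: 2 − 1 = 1
Quinn has the best Copeland score.

Quinn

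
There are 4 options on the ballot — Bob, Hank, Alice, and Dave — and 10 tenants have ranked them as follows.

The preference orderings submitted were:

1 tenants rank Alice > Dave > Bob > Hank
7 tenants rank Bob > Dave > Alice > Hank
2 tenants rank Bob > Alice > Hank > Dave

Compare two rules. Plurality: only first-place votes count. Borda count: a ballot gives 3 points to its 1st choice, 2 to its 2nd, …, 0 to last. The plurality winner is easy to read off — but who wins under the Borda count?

Plurality first-place counts: Bob 9, Hank 0, Alice 1, Dave 0 → Bob.
Borda totals: Bob 28, Hank 2, Alice 14, Dave 16 → Bob.

Bob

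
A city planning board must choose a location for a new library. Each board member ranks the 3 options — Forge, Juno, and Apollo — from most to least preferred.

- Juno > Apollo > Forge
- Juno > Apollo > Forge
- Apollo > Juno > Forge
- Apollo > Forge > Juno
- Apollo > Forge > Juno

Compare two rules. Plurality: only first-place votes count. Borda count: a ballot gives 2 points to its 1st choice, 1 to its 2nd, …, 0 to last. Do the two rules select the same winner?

Yes

Plurality first-place counts: Forge 0, Juno 2, Apollo 3 → Apollo.
Borda totals: Forge 2, Juno 5, Apollo 8 → Apollo.
The two rules agree on Apollo.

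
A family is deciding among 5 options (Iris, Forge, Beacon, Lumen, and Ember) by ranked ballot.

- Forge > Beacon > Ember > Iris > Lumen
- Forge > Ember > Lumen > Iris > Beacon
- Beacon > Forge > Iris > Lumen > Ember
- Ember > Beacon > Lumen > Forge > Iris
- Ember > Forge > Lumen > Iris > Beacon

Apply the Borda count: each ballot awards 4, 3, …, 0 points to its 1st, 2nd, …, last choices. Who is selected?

Forge

Borda scores:
  Iris: 1 + 1 + 2 + 0 + 1 = 5
  Forge: 4 + 4 + 3 + 1 + 3 = 15
  Beacon: 3 + 0 + 4 + 3 + 0 = 10
  Lumen: 0 + 2 + 1 + 2 + 2 = 7
  Ember: 2 + 3 + 0 + 4 + 4 = 13
Forge has the highest total.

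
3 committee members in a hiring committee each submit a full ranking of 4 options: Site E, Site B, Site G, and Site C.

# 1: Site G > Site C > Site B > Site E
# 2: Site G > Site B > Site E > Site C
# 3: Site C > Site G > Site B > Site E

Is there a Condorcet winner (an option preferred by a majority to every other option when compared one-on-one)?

Yes

Head-to-head results (3 voters total):
Site E vs Site B: Site B wins 3–0.
Site E vs Site G: Site G wins 3–0.
Site E vs Site C: Site C wins 2–1.
Site B vs Site G: Site G wins 3–0.
Site B vs Site C: Site C wins 2–1.
Site G vs Site C: Site G wins 2–1.
Site G beats each rival — Site E (3–0), Site B (3–0), Site C (2–1) — so Site G is the Condorcet winner.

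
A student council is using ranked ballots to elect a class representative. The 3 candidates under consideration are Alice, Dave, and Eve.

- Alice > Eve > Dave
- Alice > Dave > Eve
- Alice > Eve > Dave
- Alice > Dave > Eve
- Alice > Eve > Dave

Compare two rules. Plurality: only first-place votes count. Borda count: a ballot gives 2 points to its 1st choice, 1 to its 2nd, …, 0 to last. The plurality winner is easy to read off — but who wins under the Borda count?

Alice

Plurality first-place counts: Alice 5, Dave 0, Eve 0 → Alice.
Borda totals: Alice 10, Dave 2, Eve 3 → Alice.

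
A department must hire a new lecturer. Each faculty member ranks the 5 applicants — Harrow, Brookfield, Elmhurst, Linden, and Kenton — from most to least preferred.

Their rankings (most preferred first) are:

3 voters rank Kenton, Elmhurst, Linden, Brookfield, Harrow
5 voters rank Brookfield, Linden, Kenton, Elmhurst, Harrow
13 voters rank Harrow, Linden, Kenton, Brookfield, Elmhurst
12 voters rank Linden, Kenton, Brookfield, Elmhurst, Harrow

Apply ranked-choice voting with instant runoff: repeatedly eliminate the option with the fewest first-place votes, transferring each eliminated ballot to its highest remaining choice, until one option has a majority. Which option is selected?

Linden

Round 1: Harrow 13, Linden 12, Brookfield 5, Kenton 3, Elmhurst 0. Elmhurst has the fewest and is eliminated.
Round 2: Harrow 13, Linden 12, Brookfield 5, Kenton 3. Kenton has the fewest and is eliminated.
Round 3: Linden 15, Harrow 13, Brookfield 5. Brookfield has the fewest and is eliminated.
Round 4: Linden 20, Harrow 13. Linden has a majority.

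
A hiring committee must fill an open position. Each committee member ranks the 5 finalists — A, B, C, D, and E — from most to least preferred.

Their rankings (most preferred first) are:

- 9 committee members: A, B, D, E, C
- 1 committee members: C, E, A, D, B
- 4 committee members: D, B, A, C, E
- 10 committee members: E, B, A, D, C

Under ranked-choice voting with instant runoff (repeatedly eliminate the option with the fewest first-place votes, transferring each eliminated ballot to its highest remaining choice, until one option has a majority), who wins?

Round 1: E 10, A 9, D 4, C 1, B 0. B has the fewest and is eliminated.
Round 2: E 10, A 9, D 4, C 1. C has the fewest and is eliminated.
Round 3: E 11, A 9, D 4. D has the fewest and is eliminated.
Round 4: A 13, E 11. A has a majority.

A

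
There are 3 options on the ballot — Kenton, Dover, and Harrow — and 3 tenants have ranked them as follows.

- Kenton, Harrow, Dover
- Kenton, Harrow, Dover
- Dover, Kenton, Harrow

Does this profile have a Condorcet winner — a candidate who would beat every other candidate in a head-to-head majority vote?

Head-to-head results (3 voters total):
Kenton vs Dover: Kenton wins 2–1.
Kenton vs Harrow: Kenton wins 3–0.
Dover vs Harrow: Harrow wins 2–1.
Kenton beats each rival — Dover (2–1), Harrow (3–0) — so Kenton is the Condorcet winner.

Yes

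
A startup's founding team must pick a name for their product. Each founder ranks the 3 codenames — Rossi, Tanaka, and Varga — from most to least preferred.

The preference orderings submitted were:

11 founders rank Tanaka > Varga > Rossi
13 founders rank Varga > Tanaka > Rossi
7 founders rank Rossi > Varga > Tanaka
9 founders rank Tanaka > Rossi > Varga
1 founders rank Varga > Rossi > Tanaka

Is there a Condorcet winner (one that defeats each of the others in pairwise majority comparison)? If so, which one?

Head-to-head results (41 voters total):
Rossi vs Tanaka: Tanaka wins 33–8.
Rossi vs Varga: Varga wins 25–16.
Tanaka vs Varga: Varga wins 21–20.
Varga beats each rival — Rossi (25–16), Tanaka (21–20) — so Varga is the Condorcet winner.

Varga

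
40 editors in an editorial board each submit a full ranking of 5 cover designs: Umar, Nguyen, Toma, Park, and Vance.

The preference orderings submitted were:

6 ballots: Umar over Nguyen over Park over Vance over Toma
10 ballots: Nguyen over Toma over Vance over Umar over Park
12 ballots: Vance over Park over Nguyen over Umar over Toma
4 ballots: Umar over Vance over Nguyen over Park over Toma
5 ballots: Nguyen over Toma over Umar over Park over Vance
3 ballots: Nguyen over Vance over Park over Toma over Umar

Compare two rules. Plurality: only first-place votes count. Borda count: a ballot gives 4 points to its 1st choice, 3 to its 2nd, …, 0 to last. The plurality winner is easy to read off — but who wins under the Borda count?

Plurality first-place counts: Umar 10, Nguyen 18, Toma 0, Park 0, Vance 12 → Nguyen.
Borda totals: Umar 72, Nguyen 122, Toma 48, Park 63, Vance 95 → Nguyen.

Nguyen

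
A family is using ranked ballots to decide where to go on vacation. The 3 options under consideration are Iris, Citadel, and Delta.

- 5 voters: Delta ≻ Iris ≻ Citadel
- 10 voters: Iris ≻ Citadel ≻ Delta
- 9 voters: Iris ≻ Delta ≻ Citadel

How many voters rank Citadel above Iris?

Ballots ranking Citadel above Iris: 0.
Ballots ranking Iris above Citadel: 5+10+9 = 24.
So 0 of 24 voters prefer Citadel to Iris.

0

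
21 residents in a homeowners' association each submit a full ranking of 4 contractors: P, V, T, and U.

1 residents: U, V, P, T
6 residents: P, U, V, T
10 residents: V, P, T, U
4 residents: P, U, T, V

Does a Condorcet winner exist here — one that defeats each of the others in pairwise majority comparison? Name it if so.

Head-to-head results (21 voters total):
P vs V: V wins 11–10.
P vs T: P wins 21–0.
P vs U: P wins 20–1.
V vs T: V wins 17–4.
V vs U: U wins 11–10.
T vs U: U wins 11–10.
No candidate beats all others: P beats U beats V beats P, a majority cycle.

No Condorcet winner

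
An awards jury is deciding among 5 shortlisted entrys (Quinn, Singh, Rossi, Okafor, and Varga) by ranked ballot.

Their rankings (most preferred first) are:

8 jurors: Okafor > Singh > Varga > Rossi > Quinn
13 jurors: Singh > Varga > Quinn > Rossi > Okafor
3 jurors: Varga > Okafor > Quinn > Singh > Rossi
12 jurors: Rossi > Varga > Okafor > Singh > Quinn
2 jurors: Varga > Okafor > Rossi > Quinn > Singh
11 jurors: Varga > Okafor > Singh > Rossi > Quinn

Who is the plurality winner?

First-place vote totals:
  Quinn: 0
  Singh: 13
  Rossi: 12
  Okafor: 8
  Varga: 16
Varga has the most first-place votes.

Varga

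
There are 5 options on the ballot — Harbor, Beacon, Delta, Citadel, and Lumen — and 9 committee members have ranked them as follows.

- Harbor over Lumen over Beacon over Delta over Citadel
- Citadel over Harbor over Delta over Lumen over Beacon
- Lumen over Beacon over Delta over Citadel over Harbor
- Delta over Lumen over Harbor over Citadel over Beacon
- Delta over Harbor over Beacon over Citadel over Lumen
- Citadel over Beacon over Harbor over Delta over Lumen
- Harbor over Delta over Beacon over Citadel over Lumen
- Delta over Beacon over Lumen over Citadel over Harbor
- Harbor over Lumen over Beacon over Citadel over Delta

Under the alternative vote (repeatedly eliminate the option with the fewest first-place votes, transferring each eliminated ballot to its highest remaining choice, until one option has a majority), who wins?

Round 1: Harbor 3, Delta 3, Citadel 2, Lumen 1, Beacon 0. Beacon has the fewest and is eliminated.
Round 2: Harbor 3, Delta 3, Citadel 2, Lumen 1. Lumen has the fewest and is eliminated.
Round 3: Delta 4, Harbor 3, Citadel 2. Citadel has the fewest and is eliminated.
Round 4: Harbor 5, Delta 4. Harbor has a majority.

Harbor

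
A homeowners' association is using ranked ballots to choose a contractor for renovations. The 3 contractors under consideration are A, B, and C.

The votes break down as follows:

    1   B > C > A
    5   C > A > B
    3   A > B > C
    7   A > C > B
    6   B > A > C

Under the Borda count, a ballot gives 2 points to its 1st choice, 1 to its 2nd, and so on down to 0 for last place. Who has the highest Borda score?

A

Borda scores:
  A: 0 + 5·1 + 3·2 + 7·2 + 6·1 = 31
  B: 2 + 5·0 + 3·1 + 7·0 + 6·2 = 17
  C: 1 + 5·2 + 3·0 + 7·1 + 6·0 = 18
A has the highest total.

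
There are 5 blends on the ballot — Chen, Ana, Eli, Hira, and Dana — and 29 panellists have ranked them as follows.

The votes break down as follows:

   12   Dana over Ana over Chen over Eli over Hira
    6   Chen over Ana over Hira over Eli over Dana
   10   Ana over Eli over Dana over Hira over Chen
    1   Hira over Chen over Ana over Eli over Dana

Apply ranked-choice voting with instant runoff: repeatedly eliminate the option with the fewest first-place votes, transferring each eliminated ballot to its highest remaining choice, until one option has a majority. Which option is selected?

Ana

Round 1: Dana 12, Ana 10, Chen 6, Hira 1, Eli 0. Eli has the fewest and is eliminated.
Round 2: Dana 12, Ana 10, Chen 6, Hira 1. Hira has the fewest and is eliminated.
Round 3: Dana 12, Ana 10, Chen 7. Chen has the fewest and is eliminated.
Round 4: Ana 17, Dana 12. Ana has a majority.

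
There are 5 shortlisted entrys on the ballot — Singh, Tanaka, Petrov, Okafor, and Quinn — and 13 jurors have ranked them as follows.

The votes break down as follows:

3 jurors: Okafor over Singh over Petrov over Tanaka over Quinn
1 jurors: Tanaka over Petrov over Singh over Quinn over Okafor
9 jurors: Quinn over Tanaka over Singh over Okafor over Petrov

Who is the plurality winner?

First-place vote totals:
  Singh: 0
  Tanaka: 1
  Petrov: 0
  Okafor: 3
  Quinn: 9
Quinn has the most first-place votes.

Quinn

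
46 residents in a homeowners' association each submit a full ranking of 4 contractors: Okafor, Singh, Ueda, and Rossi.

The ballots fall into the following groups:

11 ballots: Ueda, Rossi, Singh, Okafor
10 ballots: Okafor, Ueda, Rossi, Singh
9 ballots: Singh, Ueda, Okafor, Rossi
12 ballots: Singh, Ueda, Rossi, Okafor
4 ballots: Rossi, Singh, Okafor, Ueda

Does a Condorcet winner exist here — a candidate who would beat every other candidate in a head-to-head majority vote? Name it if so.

There is no Condorcet winner

Head-to-head results (46 voters total):
Okafor vs Singh: Singh wins 36–10.
Okafor vs Ueda: Ueda wins 32–14.
Okafor vs Rossi: Rossi wins 27–19.
Singh vs Ueda: Singh wins 25–21.
Singh vs Rossi: Rossi wins 25–21.
Ueda vs Rossi: Ueda wins 42–4.
No candidate beats all others: Singh beats Ueda beats Rossi beats Singh, a majority cycle.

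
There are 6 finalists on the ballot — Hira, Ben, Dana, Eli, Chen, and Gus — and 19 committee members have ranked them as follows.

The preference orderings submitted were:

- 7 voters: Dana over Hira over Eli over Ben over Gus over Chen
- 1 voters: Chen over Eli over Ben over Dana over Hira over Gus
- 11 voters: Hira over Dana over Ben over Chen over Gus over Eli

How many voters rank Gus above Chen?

Ballots ranking Gus above Chen: 7.
Ballots ranking Chen above Gus: 1+11 = 12.
So 7 of 19 voters prefer Gus to Chen.

7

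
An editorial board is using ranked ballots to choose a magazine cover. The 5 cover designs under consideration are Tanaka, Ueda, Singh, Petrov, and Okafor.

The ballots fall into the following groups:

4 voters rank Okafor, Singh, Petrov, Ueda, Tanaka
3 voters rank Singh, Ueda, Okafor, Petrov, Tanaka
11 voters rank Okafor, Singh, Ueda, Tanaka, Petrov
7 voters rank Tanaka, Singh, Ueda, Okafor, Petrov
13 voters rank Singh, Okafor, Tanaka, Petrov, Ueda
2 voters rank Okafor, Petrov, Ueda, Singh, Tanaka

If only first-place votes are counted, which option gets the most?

First-place vote totals:
  Tanaka: 7
  Ueda: 0
  Singh: 16
  Petrov: 0
  Okafor: 17
Okafor has the most first-place votes.

Okafor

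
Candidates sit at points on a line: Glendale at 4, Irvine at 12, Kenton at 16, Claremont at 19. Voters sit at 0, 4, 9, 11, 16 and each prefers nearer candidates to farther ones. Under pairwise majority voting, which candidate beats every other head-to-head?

With single-peaked preferences on a line, the Condorcet winner is the candidate closest to the median voter.
The median voter (position 9) is closest to Irvine at 12.
Check: Irvine vs Claremont — voters closer to Irvine: 4 of 5.

Irvine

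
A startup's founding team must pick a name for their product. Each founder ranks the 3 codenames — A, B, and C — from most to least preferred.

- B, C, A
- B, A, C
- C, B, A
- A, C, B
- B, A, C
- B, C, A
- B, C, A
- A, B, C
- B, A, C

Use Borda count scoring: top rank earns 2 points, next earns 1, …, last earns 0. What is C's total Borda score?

Borda scores:
  A: 0 + 1 + 0 + 2 + 1 + 0 + 0 + 2 + 1 = 7
  B: 2 + 2 + 1 + 0 + 2 + 2 + 2 + 1 + 2 = 14
  C: 1 + 0 + 2 + 1 + 0 + 1 + 1 + 0 + 0 = 6

6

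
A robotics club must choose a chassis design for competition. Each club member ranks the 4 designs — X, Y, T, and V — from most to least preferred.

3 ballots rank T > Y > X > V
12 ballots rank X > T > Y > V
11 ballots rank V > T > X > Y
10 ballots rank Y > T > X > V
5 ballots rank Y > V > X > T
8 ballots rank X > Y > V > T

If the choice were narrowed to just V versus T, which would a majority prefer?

Ballots ranking V above T: 11+5+8 = 24.
Ballots ranking T above V: 3+12+10 = 25.
T wins the head-to-head, 25–24.

T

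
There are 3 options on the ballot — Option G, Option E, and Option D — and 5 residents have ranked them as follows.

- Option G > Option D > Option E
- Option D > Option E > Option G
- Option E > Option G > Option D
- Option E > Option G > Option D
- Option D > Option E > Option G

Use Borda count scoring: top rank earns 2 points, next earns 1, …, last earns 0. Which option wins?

Borda scores:
  Option G: 2 + 0 + 1 + 1 + 0 = 4
  Option E: 0 + 1 + 2 + 2 + 1 = 6
  Option D: 1 + 2 + 0 + 0 + 2 = 5
Option E has the highest total.

Option E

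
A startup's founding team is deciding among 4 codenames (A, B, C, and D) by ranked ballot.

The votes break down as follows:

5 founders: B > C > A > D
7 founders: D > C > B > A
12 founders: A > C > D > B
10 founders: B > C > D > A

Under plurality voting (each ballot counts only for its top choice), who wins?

First-place vote totals:
  A: 12
  B: 15
  C: 0
  D: 7
B has the most first-place votes.

B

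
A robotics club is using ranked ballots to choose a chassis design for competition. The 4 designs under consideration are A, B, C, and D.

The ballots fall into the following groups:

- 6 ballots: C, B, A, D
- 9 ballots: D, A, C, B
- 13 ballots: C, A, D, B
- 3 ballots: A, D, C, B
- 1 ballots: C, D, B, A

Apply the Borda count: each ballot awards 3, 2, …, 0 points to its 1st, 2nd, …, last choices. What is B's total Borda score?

13

Borda scores:
  A: 6·1 + 9·2 + 13·2 + 3·3 + 0 = 59
  B: 6·2 + 9·0 + 13·0 + 3·0 + 1 = 13
  C: 6·3 + 9·1 + 13·3 + 3·1 + 3 = 72
  D: 6·0 + 9·3 + 13·1 + 3·2 + 2 = 48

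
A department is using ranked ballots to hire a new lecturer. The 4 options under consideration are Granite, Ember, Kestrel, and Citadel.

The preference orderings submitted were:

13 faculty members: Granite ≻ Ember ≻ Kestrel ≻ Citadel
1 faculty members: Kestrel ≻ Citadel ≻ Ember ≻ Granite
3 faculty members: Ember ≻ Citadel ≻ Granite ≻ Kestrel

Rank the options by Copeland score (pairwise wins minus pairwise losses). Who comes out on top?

Pairwise results:
  Granite vs Ember: Granite wins 13–4.
  Granite vs Kestrel: Granite wins 16–1.
  Granite vs Citadel: Granite wins 13–4.
  Ember vs Kestrel: Ember wins 16–1.
  Ember vs Citadel: Ember wins 16–1.
  Kestrel vs Citadel: Kestrel wins 14–3.
Copeland scores (wins − losses):
  Granite: 3 − 0 = 3
  Ember: 2 − 1 = 1
  Kestrel: 1 − 2 = -1
  Citadel: 0 − 3 = -3
Granite has the best Copeland score.

Granite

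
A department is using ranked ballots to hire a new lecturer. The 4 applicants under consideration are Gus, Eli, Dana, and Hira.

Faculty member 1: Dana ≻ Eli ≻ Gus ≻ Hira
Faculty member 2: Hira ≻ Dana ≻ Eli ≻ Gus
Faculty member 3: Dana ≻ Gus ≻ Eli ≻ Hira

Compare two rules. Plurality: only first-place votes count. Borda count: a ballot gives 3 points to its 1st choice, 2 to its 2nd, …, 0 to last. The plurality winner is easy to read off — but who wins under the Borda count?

Dana

Plurality first-place counts: Gus 0, Eli 0, Dana 2, Hira 1 → Dana.
Borda totals: Gus 3, Eli 4, Dana 8, Hira 3 → Dana.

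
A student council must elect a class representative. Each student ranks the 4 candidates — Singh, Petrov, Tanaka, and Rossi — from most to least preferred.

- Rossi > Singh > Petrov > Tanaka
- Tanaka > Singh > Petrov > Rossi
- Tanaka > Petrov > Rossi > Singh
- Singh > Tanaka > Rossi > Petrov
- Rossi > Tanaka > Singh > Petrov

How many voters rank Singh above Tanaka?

Ballots ranking Singh above Tanaka: 2.
Ballots ranking Tanaka above Singh: 3.
So 2 of 5 voters prefer Singh to Tanaka.

2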